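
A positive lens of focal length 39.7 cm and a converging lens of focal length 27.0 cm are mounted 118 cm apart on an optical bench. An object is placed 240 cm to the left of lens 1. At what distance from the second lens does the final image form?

Lens 1: 1/d_i1 = 1/f₁ − 1/d_o1 = 1/(39.7) − 1/(240) = 0.02102, so d_i1 = 47.57 cm.
The intermediate image is 47.57 cm to the right of lens 1, which is 118 − (47.57) = 70.43 cm to the left of lens 2, so d_o2 = +70.43 cm.
Lens 2: 1/d_i2 = 1/f₂ − 1/d_o2 = 1/(27.0) − 1/(70.43) = 0.02284, so d_i2 = 43.8 cm.
The final image is real, 43.8 cm to the right of lens 2 (overall magnification ≈ 0.12).

43.8 cm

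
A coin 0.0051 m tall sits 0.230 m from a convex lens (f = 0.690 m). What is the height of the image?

1/d_i = 1/f − 1/d_o = 1/(0.6900) − 1/(0.230) = -2.899, so d_i = -0.3450 m.
m = −d_i/d_o = +1.500.
|h_i| = |m|·h_o = 1.500 × 0.0051 = 0.00765 m. The image is virtual, upright and enlarged, on the same side as the object.

0.00765 m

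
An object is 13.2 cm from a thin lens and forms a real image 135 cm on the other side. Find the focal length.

f = 12.0 cm (converging)

Real image ⇒ d_i = +135 cm.
1/f = 1/d_o + 1/d_i = 1/(13.2) + 1/(135) = 0.08316, so f = 12.0 cm.
Since f is positive, the thin lens is converging.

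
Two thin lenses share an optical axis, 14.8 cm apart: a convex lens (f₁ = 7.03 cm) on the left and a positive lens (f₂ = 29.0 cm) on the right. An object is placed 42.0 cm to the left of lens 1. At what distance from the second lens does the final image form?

Lens 1: 1/d_i1 = 1/f₁ − 1/d_o1 = 1/(7.03) − 1/(42.0) = 0.1184, so d_i1 = 8.443 cm.
The intermediate image is 8.443 cm to the right of lens 1, which is 14.8 − (8.443) = 6.357 cm to the left of lens 2, so d_o2 = +6.357 cm.
Lens 2: 1/d_i2 = 1/f₂ − 1/d_o2 = 1/(29.0) − 1/(6.357) = -0.1228, so d_i2 = -8.14 cm.
The final image is virtual, 8.14 cm to the left of lens 2 (overall magnification ≈ -0.26).

8.14 cm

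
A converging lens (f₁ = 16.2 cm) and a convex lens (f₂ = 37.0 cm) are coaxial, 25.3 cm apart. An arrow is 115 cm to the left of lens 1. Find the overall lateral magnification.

Lens 1: 1/d_i1 = 1/(16.2) − 1/(115) = 0.05303, so d_i1 = 18.86 cm; m₁ = −d_i1/d_o1 = -0.1640.
d_o2 = 25.3 − (18.86) = 6.440 cm.
Lens 2: 1/d_i2 = 1/(37.0) − 1/(6.440) = -0.1283, so d_i2 = -7.797 cm; m₂ = −d_i2/d_o2 = +1.211.
m = m₁·m₂ = (-0.1640)(+1.211) = -0.199.

m = -0.199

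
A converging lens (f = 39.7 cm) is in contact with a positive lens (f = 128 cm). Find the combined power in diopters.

P = +3.30 D

P₁ = 1/f₁ = 1/(0.397 m) = +2.519 D; P₂ = 1/f₂ = 1/(1.28 m) = +0.7812 D.
For thin lenses in contact, P = P₁ + P₂ = (+2.519) + (+0.7812) = +3.30 D.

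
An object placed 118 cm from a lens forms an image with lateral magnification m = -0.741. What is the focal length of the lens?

f = 50.2 cm (converging)

m = −d_i/d_o ⇒ d_i = −m·d_o = −(-0.741)·(118) = 87.44 cm.
1/f = 1/d_o + 1/d_i = 1/(118) + 1/(87.44) = 0.01991, so f = 50.2 cm.
Since f is positive, the lens is converging.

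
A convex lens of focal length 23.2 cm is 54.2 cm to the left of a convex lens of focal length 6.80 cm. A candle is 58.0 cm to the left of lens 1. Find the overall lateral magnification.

m = +0.519

Lens 1: 1/d_i1 = 1/(23.2) − 1/(58.0) = 0.02586, so d_i1 = 38.67 cm; m₁ = −d_i1/d_o1 = -0.6667.
d_o2 = 54.2 − (38.67) = 15.53 cm.
Lens 2: 1/d_i2 = 1/(6.80) − 1/(15.53) = 0.08267, so d_i2 = 12.10 cm; m₂ = −d_i2/d_o2 = -0.7789.
m = m₁·m₂ = (-0.6667)(-0.7789) = +0.519.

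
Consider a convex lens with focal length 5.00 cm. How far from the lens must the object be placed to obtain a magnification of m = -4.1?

m = −d_i/d_o ⇒ d_i = −m·d_o.
1/f = 1/d_o + 1/d_i = 1/d_o − 1/(m·d_o) = (1 − 1/m)/d_o, so d_o = f(1 − 1/m) = (5.000)(1 − 1/(-4.1)) = 6.22 cm.

6.22 cm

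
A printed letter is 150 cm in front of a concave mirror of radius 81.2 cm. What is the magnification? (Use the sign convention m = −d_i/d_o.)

m = -0.371

f = R/2 = 81.2/2 = 40.60 cm.
1/d_i = 1/f − 1/d_o = 1/(40.60) − 1/(150) = 0.01796, so d_i = 55.67 cm.
m = −d_i/d_o = −(55.67)/(150) = -0.371.
The image is real, inverted and reduced, in front of the mirror.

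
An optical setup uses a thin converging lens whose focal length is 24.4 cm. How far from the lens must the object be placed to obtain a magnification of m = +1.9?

11.6 cm

m = −d_i/d_o ⇒ d_i = −m·d_o.
1/f = 1/d_o + 1/d_i = 1/d_o − 1/(m·d_o) = (1 − 1/m)/d_o, so d_o = f(1 − 1/m) = (24.40)(1 − 1/(+1.9)) = 11.6 cm.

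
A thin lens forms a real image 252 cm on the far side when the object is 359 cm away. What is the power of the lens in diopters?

d_i = +252 cm.
1/f = 1/d_o + 1/d_i = 1/(359) + 1/(252) = 0.006754 cm⁻¹.
f = 148.1 cm = 1.481 m, so P = 1/f = +0.675 D.

P = +0.675 D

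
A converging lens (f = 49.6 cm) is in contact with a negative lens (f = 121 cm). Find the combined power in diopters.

P = +1.19 D

P₁ = 1/f₁ = 1/(0.496 m) = +2.016 D; P₂ = 1/f₂ = 1/(-1.21 m) = -0.8264 D.
For thin lenses in contact, P = P₁ + P₂ = (+2.016) + (-0.8264) = +1.19 D.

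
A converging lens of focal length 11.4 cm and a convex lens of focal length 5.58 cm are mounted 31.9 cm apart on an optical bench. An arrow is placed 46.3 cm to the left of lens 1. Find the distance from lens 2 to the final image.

Lens 1: 1/d_i1 = 1/f₁ − 1/d_o1 = 1/(11.4) − 1/(46.3) = 0.06612, so d_i1 = 15.12 cm.
The intermediate image is 15.12 cm to the right of lens 1, which is 31.9 − (15.12) = 16.78 cm to the left of lens 2, so d_o2 = +16.78 cm.
Lens 2: 1/d_i2 = 1/f₂ − 1/d_o2 = 1/(5.58) − 1/(16.78) = 0.1196, so d_i2 = 8.36 cm.
The final image is real, 8.36 cm to the right of lens 2 (overall magnification ≈ 0.16).

8.36 cm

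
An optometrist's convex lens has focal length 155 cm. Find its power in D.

f = 155 cm = 1.55 m.
P = 1/f = 1/(1.55 m) = +0.645 D.

P = +0.645 D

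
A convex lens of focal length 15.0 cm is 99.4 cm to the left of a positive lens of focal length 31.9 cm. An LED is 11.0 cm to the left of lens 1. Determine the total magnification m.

m = -1.10

Lens 1: 1/d_i1 = 1/(15.0) − 1/(11.0) = -0.02424, so d_i1 = -41.25 cm; m₁ = −d_i1/d_o1 = +3.750.
d_o2 = 99.4 − (-41.25) = 140.7 cm.
Lens 2: 1/d_i2 = 1/(31.9) − 1/(140.7) = 0.02424, so d_i2 = 41.25 cm; m₂ = −d_i2/d_o2 = -0.2932.
m = m₁·m₂ = (+3.750)(-0.2932) = -1.10.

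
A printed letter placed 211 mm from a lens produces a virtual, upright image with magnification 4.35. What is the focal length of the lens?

m = −d_i/d_o ⇒ d_i = −m·d_o = −(+4.35)·(211) = -917.8 mm.
1/f = 1/d_o + 1/d_i = 1/(211) + 1/(-917.8) = 0.003650, so f = 274 mm.
Since f is positive, the lens is converging.

f = 274 mm (converging)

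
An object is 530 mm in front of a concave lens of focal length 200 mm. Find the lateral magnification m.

m = +0.274

For a concave lens, f = -200 mm.
1/d_i = 1/f − 1/d_o = 1/(-200.0) − 1/(530) = -0.006887, so d_i = -145.2 mm.
m = −d_i/d_o = −(-145.2)/(530) = +0.274.
The image is virtual, upright and reduced, on the same side as the object.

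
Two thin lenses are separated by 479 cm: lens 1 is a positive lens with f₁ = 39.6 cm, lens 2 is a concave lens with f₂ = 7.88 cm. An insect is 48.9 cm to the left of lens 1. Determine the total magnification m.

Lens 1: 1/d_i1 = 1/(39.6) − 1/(48.9) = 0.004803, so d_i1 = 208.2 cm; m₁ = −d_i1/d_o1 = -4.258.
d_o2 = 479 − (208.2) = 270.8 cm.
f₂ = −7.88 cm (diverging).
Lens 2: 1/d_i2 = 1/(-7.88) − 1/(270.8) = -0.1306, so d_i2 = -7.657 cm; m₂ = −d_i2/d_o2 = +0.02828.
m = m₁·m₂ = (-4.258)(+0.02828) = -0.120.

m = -0.120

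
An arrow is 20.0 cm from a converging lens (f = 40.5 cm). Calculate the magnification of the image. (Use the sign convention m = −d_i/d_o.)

m = +1.98

1/d_i = 1/f − 1/d_o = 1/(40.50) − 1/(20.0) = -0.02531, so d_i = -39.51 cm.
m = −d_i/d_o = −(-39.51)/(20.0) = +1.98.
The image is virtual, upright and enlarged, on the same side as the object.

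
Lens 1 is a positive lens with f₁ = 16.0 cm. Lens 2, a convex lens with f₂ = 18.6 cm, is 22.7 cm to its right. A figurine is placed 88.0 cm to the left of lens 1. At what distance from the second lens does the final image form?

Lens 1: 1/d_i1 = 1/f₁ − 1/d_o1 = 1/(16.0) − 1/(88.0) = 0.05114, so d_i1 = 19.56 cm.
The intermediate image is 19.56 cm to the right of lens 1, which is 22.7 − (19.56) = 3.140 cm to the left of lens 2, so d_o2 = +3.140 cm.
Lens 2: 1/d_i2 = 1/f₂ − 1/d_o2 = 1/(18.6) − 1/(3.140) = -0.2647, so d_i2 = -3.78 cm.
The final image is virtual, 3.78 cm to the left of lens 2 (overall magnification ≈ -0.27).

3.78 cm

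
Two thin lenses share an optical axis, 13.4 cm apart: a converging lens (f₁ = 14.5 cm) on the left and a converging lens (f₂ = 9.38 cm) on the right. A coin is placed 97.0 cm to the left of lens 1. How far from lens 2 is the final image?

Lens 1: 1/d_i1 = 1/f₁ − 1/d_o1 = 1/(14.5) − 1/(97.0) = 0.05866, so d_i1 = 17.05 cm.
The intermediate image is 17.05 cm to the right of lens 1, which lies 3.650 cm to the right of lens 2 — a virtual object — so d_o2 = −3.650 cm.
Lens 2: 1/d_i2 = 1/f₂ − 1/d_o2 = 1/(9.38) − 1/(-3.650) = 0.3806, so d_i2 = 2.63 cm.
The final image is real, 2.63 cm to the right of lens 2 (overall magnification ≈ -0.13).

2.63 cm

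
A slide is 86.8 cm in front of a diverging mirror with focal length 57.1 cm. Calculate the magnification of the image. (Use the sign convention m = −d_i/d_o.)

m = +0.397

For a diverging mirror, f = -57.1 cm.
1/d_i = 1/f − 1/d_o = 1/(-57.10) − 1/(86.8) = -0.02903, so d_i = -34.44 cm.
m = −d_i/d_o = −(-34.44)/(86.8) = +0.397.
The image is virtual, upright and reduced, behind the mirror.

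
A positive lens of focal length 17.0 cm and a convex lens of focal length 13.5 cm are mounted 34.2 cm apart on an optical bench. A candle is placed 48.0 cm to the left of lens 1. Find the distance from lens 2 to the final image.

Lens 1: 1/d_i1 = 1/f₁ − 1/d_o1 = 1/(17.0) − 1/(48.0) = 0.03799, so d_i1 = 26.32 cm.
The intermediate image is 26.32 cm to the right of lens 1, which is 34.2 − (26.32) = 7.880 cm to the left of lens 2, so d_o2 = +7.880 cm.
Lens 2: 1/d_i2 = 1/f₂ − 1/d_o2 = 1/(13.5) − 1/(7.880) = -0.05283, so d_i2 = -18.9 cm.
The final image is virtual, 18.9 cm to the left of lens 2 (overall magnification ≈ -1.3).

18.9 cm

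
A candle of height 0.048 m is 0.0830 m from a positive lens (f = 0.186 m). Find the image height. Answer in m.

0.0867 m

1/d_i = 1/f − 1/d_o = 1/(0.1860) − 1/(0.0830) = -6.672, so d_i = -0.1499 m.
m = −d_i/d_o = +1.806.
|h_i| = |m|·h_o = 1.806 × 0.048 = 0.0867 m. The image is virtual, upright and enlarged, on the same side as the object.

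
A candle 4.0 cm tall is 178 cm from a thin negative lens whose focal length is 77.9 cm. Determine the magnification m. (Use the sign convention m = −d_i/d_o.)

For a negative lens, f = -77.9 cm.
1/d_i = 1/f − 1/d_o = 1/(-77.90) − 1/(178) = -0.01845, so d_i = -54.19 cm.
m = −d_i/d_o = −(-54.19)/(178) = +0.304.
The image is virtual, upright and reduced, on the same side as the object.

m = +0.304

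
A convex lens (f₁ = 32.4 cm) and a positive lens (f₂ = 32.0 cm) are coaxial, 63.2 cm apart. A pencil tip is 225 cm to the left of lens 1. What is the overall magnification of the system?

Lens 1: 1/d_i1 = 1/(32.4) − 1/(225) = 0.02642, so d_i1 = 37.85 cm; m₁ = −d_i1/d_o1 = -0.1682.
d_o2 = 63.2 − (37.85) = 25.35 cm.
Lens 2: 1/d_i2 = 1/(32.0) − 1/(25.35) = -0.008198, so d_i2 = -122.0 cm; m₂ = −d_i2/d_o2 = +4.812.
m = m₁·m₂ = (-0.1682)(+4.812) = -0.809.

m = -0.809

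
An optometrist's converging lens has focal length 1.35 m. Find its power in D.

P = 1/f = 1/(1.35 m) = +0.741 D.

P = +0.741 D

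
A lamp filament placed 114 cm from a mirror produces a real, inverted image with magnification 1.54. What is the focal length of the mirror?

f = 69.1 cm (concave)

m = −d_i/d_o ⇒ d_i = −m·d_o = −(-1.54)·(114) = 175.6 cm.
1/f = 1/d_o + 1/d_i = 1/(114) + 1/(175.6) = 0.01447, so f = 69.1 cm.
Since f is positive, the mirror is concave.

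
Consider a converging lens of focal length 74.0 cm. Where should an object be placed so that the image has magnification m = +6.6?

m = −d_i/d_o ⇒ d_i = −m·d_o.
1/f = 1/d_o + 1/d_i = 1/d_o − 1/(m·d_o) = (1 − 1/m)/d_o, so d_o = f(1 − 1/m) = (74.00)(1 − 1/(+6.6)) = 62.8 cm.

62.8 cm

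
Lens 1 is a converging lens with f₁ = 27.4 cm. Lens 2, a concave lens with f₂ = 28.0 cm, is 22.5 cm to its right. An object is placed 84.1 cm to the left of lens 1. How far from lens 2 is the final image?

51.5 cm

Lens 1: 1/d_i1 = 1/f₁ − 1/d_o1 = 1/(27.4) − 1/(84.1) = 0.02461, so d_i1 = 40.64 cm.
The intermediate image is 40.64 cm to the right of lens 1, which lies 18.14 cm to the right of lens 2 — a virtual object — so d_o2 = −18.14 cm.
Lens 2 is diverging, so f₂ = −28.0 cm.
Lens 2: 1/d_i2 = 1/f₂ − 1/d_o2 = 1/(-28.0) − 1/(-18.14) = 0.01941, so d_i2 = 51.5 cm.
The final image is real, 51.5 cm to the right of lens 2 (overall magnification ≈ -1.4).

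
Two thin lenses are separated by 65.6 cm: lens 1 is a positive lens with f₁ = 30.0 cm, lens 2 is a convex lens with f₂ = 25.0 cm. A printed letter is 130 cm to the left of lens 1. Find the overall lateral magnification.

m = +4.69

Lens 1: 1/d_i1 = 1/(30.0) − 1/(130) = 0.02564, so d_i1 = 39.00 cm; m₁ = −d_i1/d_o1 = -0.3000.
d_o2 = 65.6 − (39.00) = 26.60 cm.
Lens 2: 1/d_i2 = 1/(25.0) − 1/(26.60) = 0.002406, so d_i2 = 415.6 cm; m₂ = −d_i2/d_o2 = -15.62.
m = m₁·m₂ = (-0.3000)(-15.62) = +4.69.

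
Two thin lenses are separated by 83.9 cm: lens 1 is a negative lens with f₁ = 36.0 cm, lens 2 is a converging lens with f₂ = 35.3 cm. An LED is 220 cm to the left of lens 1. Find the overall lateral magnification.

f₁ = −36.0 cm (diverging).
Lens 1: 1/d_i1 = 1/(-36.0) − 1/(220) = -0.03232, so d_i1 = -30.94 cm; m₁ = −d_i1/d_o1 = +0.1406.
d_o2 = 83.9 − (-30.94) = 114.8 cm.
Lens 2: 1/d_i2 = 1/(35.3) − 1/(114.8) = 0.01962, so d_i2 = 50.97 cm; m₂ = −d_i2/d_o2 = -0.4440.
m = m₁·m₂ = (+0.1406)(-0.4440) = -0.0624.

m = -0.0624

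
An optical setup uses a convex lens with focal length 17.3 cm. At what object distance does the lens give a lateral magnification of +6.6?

m = −d_i/d_o ⇒ d_i = −m·d_o.
1/f = 1/d_o + 1/d_i = 1/d_o − 1/(m·d_o) = (1 − 1/m)/d_o, so d_o = f(1 − 1/m) = (17.30)(1 − 1/(+6.6)) = 14.7 cm.

14.7 cm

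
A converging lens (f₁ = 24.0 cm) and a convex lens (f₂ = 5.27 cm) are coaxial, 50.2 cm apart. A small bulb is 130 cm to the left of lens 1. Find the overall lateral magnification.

Lens 1: 1/d_i1 = 1/(24.0) − 1/(130) = 0.03397, so d_i1 = 29.43 cm; m₁ = −d_i1/d_o1 = -0.2264.
d_o2 = 50.2 − (29.43) = 20.77 cm.
Lens 2: 1/d_i2 = 1/(5.27) − 1/(20.77) = 0.1416, so d_i2 = 7.062 cm; m₂ = −d_i2/d_o2 = -0.3400.
m = m₁·m₂ = (-0.2264)(-0.3400) = +0.0770.

m = +0.0770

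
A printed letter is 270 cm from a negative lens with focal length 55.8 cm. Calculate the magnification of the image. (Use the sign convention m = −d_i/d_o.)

m = +0.171

For a negative lens, f = -55.8 cm.
1/d_i = 1/f − 1/d_o = 1/(-55.80) − 1/(270) = -0.02162, so d_i = -46.24 cm.
m = −d_i/d_o = −(-46.24)/(270) = +0.171.
The image is virtual, upright and reduced, on the same side as the object.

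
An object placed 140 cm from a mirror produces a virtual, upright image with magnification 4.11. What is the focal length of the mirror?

m = −d_i/d_o ⇒ d_i = −m·d_o = −(+4.11)·(140) = -575.4 cm.
1/f = 1/d_o + 1/d_i = 1/(140) + 1/(-575.4) = 0.005405, so f = 185 cm.
Since f is positive, the mirror is concave.

f = 185 cm (concave)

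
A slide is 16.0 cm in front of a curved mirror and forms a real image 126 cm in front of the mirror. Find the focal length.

f = 14.2 cm (concave)

Real image ⇒ d_i = +126 cm.
1/f = 1/d_o + 1/d_i = 1/(16.0) + 1/(126) = 0.07044, so f = 14.2 cm.
Since f is positive, the curved mirror is concave.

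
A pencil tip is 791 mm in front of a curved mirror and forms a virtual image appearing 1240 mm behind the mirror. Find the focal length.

Virtual image ⇒ d_i = −1240 mm.
1/f = 1/d_o + 1/d_i = 1/(791) + 1/(-1240) = 0.0004578, so f = 2180 mm.
Since f is positive, the curved mirror is concave.

f = 2180 mm (concave)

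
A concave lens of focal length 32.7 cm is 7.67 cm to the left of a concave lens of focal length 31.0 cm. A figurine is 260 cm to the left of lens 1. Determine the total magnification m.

m = +0.0511

f₁ = −32.7 cm (diverging).
Lens 1: 1/d_i1 = 1/(-32.7) − 1/(260) = -0.03443, so d_i1 = -29.05 cm; m₁ = −d_i1/d_o1 = +0.1117.
d_o2 = 7.67 − (-29.05) = 36.72 cm.
f₂ = −31.0 cm (diverging).
Lens 2: 1/d_i2 = 1/(-31.0) − 1/(36.72) = -0.05949, so d_i2 = -16.81 cm; m₂ = −d_i2/d_o2 = +0.4578.
m = m₁·m₂ = (+0.1117)(+0.4578) = +0.0511.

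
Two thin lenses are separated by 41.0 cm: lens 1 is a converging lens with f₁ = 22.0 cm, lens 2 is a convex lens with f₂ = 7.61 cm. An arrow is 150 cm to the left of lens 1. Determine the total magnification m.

m = +0.172

Lens 1: 1/d_i1 = 1/(22.0) − 1/(150) = 0.03879, so d_i1 = 25.78 cm; m₁ = −d_i1/d_o1 = -0.1719.
d_o2 = 41.0 − (25.78) = 15.22 cm.
Lens 2: 1/d_i2 = 1/(7.61) − 1/(15.22) = 0.06570, so d_i2 = 15.22 cm; m₂ = −d_i2/d_o2 = -1.000.
m = m₁·m₂ = (-0.1719)(-1.000) = +0.172.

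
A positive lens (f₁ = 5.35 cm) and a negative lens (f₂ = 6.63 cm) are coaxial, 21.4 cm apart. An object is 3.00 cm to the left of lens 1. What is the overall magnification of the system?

m = +0.433

Lens 1: 1/d_i1 = 1/(5.35) − 1/(3.00) = -0.1464, so d_i1 = -6.830 cm; m₁ = −d_i1/d_o1 = +2.277.
d_o2 = 21.4 − (-6.830) = 28.23 cm.
f₂ = −6.63 cm (diverging).
Lens 2: 1/d_i2 = 1/(-6.63) − 1/(28.23) = -0.1863, so d_i2 = -5.369 cm; m₂ = −d_i2/d_o2 = +0.1902.
m = m₁·m₂ = (+2.277)(+0.1902) = +0.433.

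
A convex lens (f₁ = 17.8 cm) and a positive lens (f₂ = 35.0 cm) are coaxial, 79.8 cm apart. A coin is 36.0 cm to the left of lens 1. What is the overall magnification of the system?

Lens 1: 1/d_i1 = 1/(17.8) − 1/(36.0) = 0.02840, so d_i1 = 35.21 cm; m₁ = −d_i1/d_o1 = -0.9781.
d_o2 = 79.8 − (35.21) = 44.59 cm.
Lens 2: 1/d_i2 = 1/(35.0) − 1/(44.59) = 0.006145, so d_i2 = 162.7 cm; m₂ = −d_i2/d_o2 = -3.650.
m = m₁·m₂ = (-0.9781)(-3.650) = +3.57.

m = +3.57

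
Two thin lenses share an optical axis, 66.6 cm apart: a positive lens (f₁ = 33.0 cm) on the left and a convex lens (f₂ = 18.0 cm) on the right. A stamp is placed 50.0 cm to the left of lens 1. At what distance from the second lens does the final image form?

11.3 cm

Lens 1: 1/d_i1 = 1/f₁ − 1/d_o1 = 1/(33.0) − 1/(50.0) = 0.01030, so d_i1 = 97.06 cm.
The intermediate image is 97.06 cm to the right of lens 1, which lies 30.46 cm to the right of lens 2 — a virtual object — so d_o2 = −30.46 cm.
Lens 2: 1/d_i2 = 1/f₂ − 1/d_o2 = 1/(18.0) − 1/(-30.46) = 0.08839, so d_i2 = 11.3 cm.
The final image is real, 11.3 cm to the right of lens 2 (overall magnification ≈ -0.72).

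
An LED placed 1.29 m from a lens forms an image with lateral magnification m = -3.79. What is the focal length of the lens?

m = −d_i/d_o ⇒ d_i = −m·d_o = −(-3.79)·(1.29) = 4.889 m.
1/f = 1/d_o + 1/d_i = 1/(1.29) + 1/(4.889) = 0.9797, so f = 1.02 m.
Since f is positive, the lens is converging.

f = 1.02 m (converging)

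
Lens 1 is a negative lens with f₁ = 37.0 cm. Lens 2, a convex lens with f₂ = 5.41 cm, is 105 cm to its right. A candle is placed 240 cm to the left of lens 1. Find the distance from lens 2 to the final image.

Lens 1 is diverging, so f₁ = −37.0 cm.
Lens 1: 1/d_i1 = 1/f₁ − 1/d_o1 = 1/(-37.0) − 1/(240) = -0.03119, so d_i1 = -32.06 cm.
The intermediate image is 32.06 cm to the left of lens 1 (virtual), which is 105 − (-32.06) = 137.1 cm to the left of lens 2, so d_o2 = +137.1 cm.
Lens 2: 1/d_i2 = 1/f₂ − 1/d_o2 = 1/(5.41) − 1/(137.1) = 0.1775, so d_i2 = 5.63 cm.
The final image is real, 5.63 cm to the right of lens 2 (overall magnification ≈ -0.0055).

5.63 cm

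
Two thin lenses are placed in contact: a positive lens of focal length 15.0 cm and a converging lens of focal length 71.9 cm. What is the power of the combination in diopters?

P₁ = 1/f₁ = 1/(0.150 m) = +6.667 D; P₂ = 1/f₂ = 1/(0.719 m) = +1.391 D.
For thin lenses in contact, P = P₁ + P₂ = (+6.667) + (+1.391) = +8.06 D.

P = +8.06 D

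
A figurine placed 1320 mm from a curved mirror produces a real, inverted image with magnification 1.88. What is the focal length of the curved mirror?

m = −d_i/d_o ⇒ d_i = −m·d_o = −(-1.88)·(1320) = 2482 mm.
1/f = 1/d_o + 1/d_i = 1/(1320) + 1/(2482) = 0.001160, so f = 862 mm.
Since f is positive, the curved mirror is concave.

f = 862 mm (concave)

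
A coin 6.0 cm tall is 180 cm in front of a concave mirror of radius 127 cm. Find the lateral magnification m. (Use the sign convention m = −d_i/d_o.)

m = -0.545

f = R/2 = 127/2 = 63.50 cm.
1/d_i = 1/f − 1/d_o = 1/(63.50) − 1/(180) = 0.01019, so d_i = 98.11 cm.
m = −d_i/d_o = −(98.11)/(180) = -0.545.
The image is real, inverted and reduced, in front of the mirror.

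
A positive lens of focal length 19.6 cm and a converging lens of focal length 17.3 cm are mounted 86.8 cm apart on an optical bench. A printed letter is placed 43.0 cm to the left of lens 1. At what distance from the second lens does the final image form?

Lens 1: 1/d_i1 = 1/f₁ − 1/d_o1 = 1/(19.6) − 1/(43.0) = 0.02776, so d_i1 = 36.02 cm.
The intermediate image is 36.02 cm to the right of lens 1, which is 86.8 − (36.02) = 50.78 cm to the left of lens 2, so d_o2 = +50.78 cm.
Lens 2: 1/d_i2 = 1/f₂ − 1/d_o2 = 1/(17.3) − 1/(50.78) = 0.03811, so d_i2 = 26.2 cm.
The final image is real, 26.2 cm to the right of lens 2 (overall magnification ≈ 0.43).

26.2 cm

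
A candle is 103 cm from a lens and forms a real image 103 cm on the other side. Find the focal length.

f = 51.5 cm (converging)

Real image ⇒ d_i = +103 cm.
1/f = 1/d_o + 1/d_i = 1/(103) + 1/(103) = 0.01942, so f = 51.5 cm.
Since f is positive, the lens is converging.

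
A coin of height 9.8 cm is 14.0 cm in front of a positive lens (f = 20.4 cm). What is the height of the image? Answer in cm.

31.2 cm

1/d_i = 1/f − 1/d_o = 1/(20.40) − 1/(14.0) = -0.02241, so d_i = -44.63 cm.
m = −d_i/d_o = +3.188.
|h_i| = |m|·h_o = 3.188 × 9.8 = 31.2 cm. The image is virtual, upright and enlarged, on the same side as the object.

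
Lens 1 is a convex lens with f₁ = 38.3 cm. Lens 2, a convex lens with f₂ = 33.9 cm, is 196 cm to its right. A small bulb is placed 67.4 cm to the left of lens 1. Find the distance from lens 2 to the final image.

49.6 cm

Lens 1: 1/d_i1 = 1/f₁ − 1/d_o1 = 1/(38.3) − 1/(67.4) = 0.01127, so d_i1 = 88.71 cm.
The intermediate image is 88.71 cm to the right of lens 1, which is 196 − (88.71) = 107.3 cm to the left of lens 2, so d_o2 = +107.3 cm.
Lens 2: 1/d_i2 = 1/f₂ − 1/d_o2 = 1/(33.9) − 1/(107.3) = 0.02018, so d_i2 = 49.6 cm.
The final image is real, 49.6 cm to the right of lens 2 (overall magnification ≈ 0.61).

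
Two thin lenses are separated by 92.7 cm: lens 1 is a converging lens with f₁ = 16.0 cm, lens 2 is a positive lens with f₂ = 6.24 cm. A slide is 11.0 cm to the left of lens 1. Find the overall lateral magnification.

Lens 1: 1/d_i1 = 1/(16.0) − 1/(11.0) = -0.02841, so d_i1 = -35.20 cm; m₁ = −d_i1/d_o1 = +3.200.
d_o2 = 92.7 − (-35.20) = 127.9 cm.
Lens 2: 1/d_i2 = 1/(6.24) − 1/(127.9) = 0.1524, so d_i2 = 6.560 cm; m₂ = −d_i2/d_o2 = -0.05129.
m = m₁·m₂ = (+3.200)(-0.05129) = -0.164.

m = -0.164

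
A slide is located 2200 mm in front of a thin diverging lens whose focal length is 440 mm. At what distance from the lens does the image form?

367 mm

For a diverging lens, f = -440 mm.
Lens equation: 1/d_i = 1/f − 1/d_o = 1/(-440.0) − 1/(2200) = -0.002273 − 0.0004545 = -0.002727, so d_i = -367 mm.
The image is virtual, upright and reduced, on the same side as the object.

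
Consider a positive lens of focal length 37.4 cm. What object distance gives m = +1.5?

m = −d_i/d_o ⇒ d_i = −m·d_o.
1/f = 1/d_o + 1/d_i = 1/d_o − 1/(m·d_o) = (1 − 1/m)/d_o, so d_o = f(1 − 1/m) = (37.40)(1 − 1/(+1.5)) = 12.5 cm.

12.5 cm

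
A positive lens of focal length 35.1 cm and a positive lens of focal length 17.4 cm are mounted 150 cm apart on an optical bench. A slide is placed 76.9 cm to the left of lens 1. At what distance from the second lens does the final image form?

Lens 1: 1/d_i1 = 1/f₁ − 1/d_o1 = 1/(35.1) − 1/(76.9) = 0.01549, so d_i1 = 64.57 cm.
The intermediate image is 64.57 cm to the right of lens 1, which is 150 − (64.57) = 85.43 cm to the left of lens 2, so d_o2 = +85.43 cm.
Lens 2: 1/d_i2 = 1/f₂ − 1/d_o2 = 1/(17.4) − 1/(85.43) = 0.04577, so d_i2 = 21.9 cm.
The final image is real, 21.9 cm to the right of lens 2 (overall magnification ≈ 0.21).

21.9 cm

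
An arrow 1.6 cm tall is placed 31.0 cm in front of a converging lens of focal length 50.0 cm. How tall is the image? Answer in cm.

4.21 cm

1/d_i = 1/f − 1/d_o = 1/(50.00) − 1/(31.0) = -0.01226, so d_i = -81.58 cm.
m = −d_i/d_o = +2.632.
|h_i| = |m|·h_o = 2.632 × 1.6 = 4.21 cm. The image is virtual, upright and enlarged, on the same side as the object.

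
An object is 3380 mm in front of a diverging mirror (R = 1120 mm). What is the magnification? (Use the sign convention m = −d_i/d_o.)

m = +0.142

f = R/2 = 1120/2 = 560.0 mm; for a diverging mirror, f = -560.0 mm.
1/d_i = 1/f − 1/d_o = 1/(-560.0) − 1/(3380) = -0.002082, so d_i = -480.4 mm.
m = −d_i/d_o = −(-480.4)/(3380) = +0.142.
The image is virtual, upright and reduced, behind the mirror.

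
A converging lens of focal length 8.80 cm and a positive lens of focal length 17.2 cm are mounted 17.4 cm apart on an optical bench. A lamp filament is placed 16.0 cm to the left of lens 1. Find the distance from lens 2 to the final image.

Lens 1: 1/d_i1 = 1/f₁ − 1/d_o1 = 1/(8.80) − 1/(16.0) = 0.05114, so d_i1 = 19.56 cm.
The intermediate image is 19.56 cm to the right of lens 1, which lies 2.160 cm to the right of lens 2 — a virtual object — so d_o2 = −2.160 cm.
Lens 2: 1/d_i2 = 1/f₂ − 1/d_o2 = 1/(17.2) − 1/(-2.160) = 0.5211, so d_i2 = 1.92 cm.
The final image is real, 1.92 cm to the right of lens 2 (overall magnification ≈ -1.1).

1.92 cm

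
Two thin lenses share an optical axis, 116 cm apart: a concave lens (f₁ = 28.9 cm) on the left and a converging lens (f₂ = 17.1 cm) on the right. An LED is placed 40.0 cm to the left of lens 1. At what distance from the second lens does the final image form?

19.6 cm

Lens 1 is diverging, so f₁ = −28.9 cm.
Lens 1: 1/d_i1 = 1/f₁ − 1/d_o1 = 1/(-28.9) − 1/(40.0) = -0.05960, so d_i1 = -16.78 cm.
The intermediate image is 16.78 cm to the left of lens 1 (virtual), which is 116 − (-16.78) = 132.8 cm to the left of lens 2, so d_o2 = +132.8 cm.
Lens 2: 1/d_i2 = 1/f₂ − 1/d_o2 = 1/(17.1) − 1/(132.8) = 0.05095, so d_i2 = 19.6 cm.
The final image is real, 19.6 cm to the right of lens 2 (overall magnification ≈ -0.062).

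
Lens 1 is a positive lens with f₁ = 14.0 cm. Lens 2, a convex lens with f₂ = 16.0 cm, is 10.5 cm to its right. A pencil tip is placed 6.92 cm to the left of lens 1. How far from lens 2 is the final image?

Lens 1: 1/d_i1 = 1/f₁ − 1/d_o1 = 1/(14.0) − 1/(6.92) = -0.07308, so d_i1 = -13.68 cm.
The intermediate image is 13.68 cm to the left of lens 1 (virtual), which is 10.5 − (-13.68) = 24.18 cm to the left of lens 2, so d_o2 = +24.18 cm.
Lens 2: 1/d_i2 = 1/f₂ − 1/d_o2 = 1/(16.0) − 1/(24.18) = 0.02114, so d_i2 = 47.3 cm.
The final image is real, 47.3 cm to the right of lens 2 (overall magnification ≈ -3.9).

47.3 cm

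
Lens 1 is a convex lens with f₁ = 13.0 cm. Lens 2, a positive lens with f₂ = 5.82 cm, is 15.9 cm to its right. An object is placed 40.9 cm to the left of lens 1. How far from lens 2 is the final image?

Lens 1: 1/d_i1 = 1/f₁ − 1/d_o1 = 1/(13.0) − 1/(40.9) = 0.05247, so d_i1 = 19.06 cm.
The intermediate image is 19.06 cm to the right of lens 1, which lies 3.160 cm to the right of lens 2 — a virtual object — so d_o2 = −3.160 cm.
Lens 2: 1/d_i2 = 1/f₂ − 1/d_o2 = 1/(5.82) − 1/(-3.160) = 0.4883, so d_i2 = 2.05 cm.
The final image is real, 2.05 cm to the right of lens 2 (overall magnification ≈ -0.30).

2.05 cm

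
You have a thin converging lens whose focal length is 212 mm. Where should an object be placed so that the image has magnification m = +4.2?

162 mm

m = −d_i/d_o ⇒ d_i = −m·d_o.
1/f = 1/d_o + 1/d_i = 1/d_o − 1/(m·d_o) = (1 − 1/m)/d_o, so d_o = f(1 − 1/m) = (212.0)(1 − 1/(+4.2)) = 162 mm.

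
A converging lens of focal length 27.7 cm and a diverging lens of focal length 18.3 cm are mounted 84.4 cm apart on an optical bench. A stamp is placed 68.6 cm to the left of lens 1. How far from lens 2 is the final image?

12.3 cm

Lens 1: 1/d_i1 = 1/f₁ − 1/d_o1 = 1/(27.7) − 1/(68.6) = 0.02152, so d_i1 = 46.46 cm.
The intermediate image is 46.46 cm to the right of lens 1, which is 84.4 − (46.46) = 37.94 cm to the left of lens 2, so d_o2 = +37.94 cm.
Lens 2 is diverging, so f₂ = −18.3 cm.
Lens 2: 1/d_i2 = 1/f₂ − 1/d_o2 = 1/(-18.3) − 1/(37.94) = -0.08100, so d_i2 = -12.3 cm.
The final image is virtual, 12.3 cm to the left of lens 2 (overall magnification ≈ -0.22).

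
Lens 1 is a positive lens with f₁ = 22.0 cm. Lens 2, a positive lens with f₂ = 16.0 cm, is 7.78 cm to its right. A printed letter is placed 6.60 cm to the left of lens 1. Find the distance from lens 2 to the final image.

Lens 1: 1/d_i1 = 1/f₁ − 1/d_o1 = 1/(22.0) − 1/(6.60) = -0.1061, so d_i1 = -9.429 cm.
The intermediate image is 9.429 cm to the left of lens 1 (virtual), which is 7.78 − (-9.429) = 17.21 cm to the left of lens 2, so d_o2 = +17.21 cm.
Lens 2: 1/d_i2 = 1/f₂ − 1/d_o2 = 1/(16.0) − 1/(17.21) = 0.004394, so d_i2 = 228 cm.
The final image is real, 228 cm to the right of lens 2 (overall magnification ≈ -19).

228 cm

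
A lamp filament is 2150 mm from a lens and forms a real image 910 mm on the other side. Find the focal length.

f = 639 mm (converging)

Real image ⇒ d_i = +910 mm.
1/f = 1/d_o + 1/d_i = 1/(2150) + 1/(910) = 0.001564, so f = 639 mm.
Since f is positive, the lens is converging.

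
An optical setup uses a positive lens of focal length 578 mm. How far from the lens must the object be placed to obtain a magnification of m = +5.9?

m = −d_i/d_o ⇒ d_i = −m·d_o.
1/f = 1/d_o + 1/d_i = 1/d_o − 1/(m·d_o) = (1 − 1/m)/d_o, so d_o = f(1 − 1/m) = (578.0)(1 − 1/(+5.9)) = 480 mm.

480 mm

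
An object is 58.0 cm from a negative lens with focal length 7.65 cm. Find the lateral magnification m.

m = +0.117

For a negative lens, f = -7.65 cm.
1/d_i = 1/f − 1/d_o = 1/(-7.650) − 1/(58.0) = -0.1480, so d_i = -6.759 cm.
m = −d_i/d_o = −(-6.759)/(58.0) = +0.117.
The image is virtual, upright and reduced, on the same side as the object.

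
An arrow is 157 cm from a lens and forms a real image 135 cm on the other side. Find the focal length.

f = 72.6 cm (converging)

Real image ⇒ d_i = +135 cm.
1/f = 1/d_o + 1/d_i = 1/(157) + 1/(135) = 0.01378, so f = 72.6 cm.
Since f is positive, the lens is converging.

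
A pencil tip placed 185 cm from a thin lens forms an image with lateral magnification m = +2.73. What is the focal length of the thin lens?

f = 292 cm (converging)

m = −d_i/d_o ⇒ d_i = −m·d_o = −(+2.73)·(185) = -505.1 cm.
1/f = 1/d_o + 1/d_i = 1/(185) + 1/(-505.1) = 0.003426, so f = 292 cm.
Since f is positive, the thin lens is converging.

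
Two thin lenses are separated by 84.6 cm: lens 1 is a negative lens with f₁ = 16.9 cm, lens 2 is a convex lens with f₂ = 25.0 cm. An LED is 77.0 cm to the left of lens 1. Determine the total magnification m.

f₁ = −16.9 cm (diverging).
Lens 1: 1/d_i1 = 1/(-16.9) − 1/(77.0) = -0.07216, so d_i1 = -13.86 cm; m₁ = −d_i1/d_o1 = +0.1800.
d_o2 = 84.6 − (-13.86) = 98.46 cm.
Lens 2: 1/d_i2 = 1/(25.0) − 1/(98.46) = 0.02984, so d_i2 = 33.51 cm; m₂ = −d_i2/d_o2 = -0.3403.
m = m₁·m₂ = (+0.1800)(-0.3403) = -0.0613.

m = -0.0613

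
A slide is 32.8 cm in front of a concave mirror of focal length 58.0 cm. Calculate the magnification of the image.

1/d_i = 1/f − 1/d_o = 1/(58.00) − 1/(32.8) = -0.01325, so d_i = -75.49 cm.
m = −d_i/d_o = −(-75.49)/(32.8) = +2.30.
The image is virtual, upright and enlarged, behind the mirror.

m = +2.30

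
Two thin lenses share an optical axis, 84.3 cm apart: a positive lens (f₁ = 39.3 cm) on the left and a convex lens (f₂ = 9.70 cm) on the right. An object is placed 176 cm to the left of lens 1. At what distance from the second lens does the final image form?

13.6 cm

Lens 1: 1/d_i1 = 1/f₁ − 1/d_o1 = 1/(39.3) − 1/(176) = 0.01976, so d_i1 = 50.60 cm.
The intermediate image is 50.60 cm to the right of lens 1, which is 84.3 − (50.60) = 33.70 cm to the left of lens 2, so d_o2 = +33.70 cm.
Lens 2: 1/d_i2 = 1/f₂ − 1/d_o2 = 1/(9.70) − 1/(33.70) = 0.07342, so d_i2 = 13.6 cm.
The final image is real, 13.6 cm to the right of lens 2 (overall magnification ≈ 0.12).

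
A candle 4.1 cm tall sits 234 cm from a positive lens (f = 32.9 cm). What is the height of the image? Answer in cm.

1/d_i = 1/f − 1/d_o = 1/(32.90) − 1/(234) = 0.02612, so d_i = 38.28 cm.
m = −d_i/d_o = -0.1636.
|h_i| = |m|·h_o = 0.1636 × 4.1 = 0.671 cm. The image is real, inverted and reduced, on the far side of the lens.

0.671 cm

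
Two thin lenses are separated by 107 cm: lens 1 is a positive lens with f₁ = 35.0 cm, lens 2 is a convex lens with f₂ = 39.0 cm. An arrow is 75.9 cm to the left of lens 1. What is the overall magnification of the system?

Lens 1: 1/d_i1 = 1/(35.0) − 1/(75.9) = 0.01540, so d_i1 = 64.95 cm; m₁ = −d_i1/d_o1 = -0.8557.
d_o2 = 107 − (64.95) = 42.05 cm.
Lens 2: 1/d_i2 = 1/(39.0) − 1/(42.05) = 0.001860, so d_i2 = 537.7 cm; m₂ = −d_i2/d_o2 = -12.79.
m = m₁·m₂ = (-0.8557)(-12.79) = +10.9.

m = +10.9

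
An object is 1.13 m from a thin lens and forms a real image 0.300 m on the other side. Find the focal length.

f = 0.237 m (converging)

Real image ⇒ d_i = +0.300 m.
1/f = 1/d_o + 1/d_i = 1/(1.13) + 1/(0.300) = 4.218, so f = 0.237 m.
Since f is positive, the thin lens is converging.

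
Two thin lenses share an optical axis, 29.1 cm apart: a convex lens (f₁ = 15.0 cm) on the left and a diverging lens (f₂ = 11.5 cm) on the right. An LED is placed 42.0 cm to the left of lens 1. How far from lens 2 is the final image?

Lens 1: 1/d_i1 = 1/f₁ − 1/d_o1 = 1/(15.0) − 1/(42.0) = 0.04286, so d_i1 = 23.33 cm.
The intermediate image is 23.33 cm to the right of lens 1, which is 29.1 − (23.33) = 5.770 cm to the left of lens 2, so d_o2 = +5.770 cm.
Lens 2 is diverging, so f₂ = −11.5 cm.
Lens 2: 1/d_i2 = 1/f₂ − 1/d_o2 = 1/(-11.5) − 1/(5.770) = -0.2603, so d_i2 = -3.84 cm.
The final image is virtual, 3.84 cm to the left of lens 2 (overall magnification ≈ -0.37).

3.84 cm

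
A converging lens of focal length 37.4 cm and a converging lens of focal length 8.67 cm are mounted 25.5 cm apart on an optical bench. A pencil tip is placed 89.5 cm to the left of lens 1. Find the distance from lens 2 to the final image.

7.08 cm

Lens 1: 1/d_i1 = 1/f₁ − 1/d_o1 = 1/(37.4) − 1/(89.5) = 0.01556, so d_i1 = 64.25 cm.
The intermediate image is 64.25 cm to the right of lens 1, which lies 38.75 cm to the right of lens 2 — a virtual object — so d_o2 = −38.75 cm.
Lens 2: 1/d_i2 = 1/f₂ − 1/d_o2 = 1/(8.67) − 1/(-38.75) = 0.1411, so d_i2 = 7.08 cm.
The final image is real, 7.08 cm to the right of lens 2 (overall magnification ≈ -0.13).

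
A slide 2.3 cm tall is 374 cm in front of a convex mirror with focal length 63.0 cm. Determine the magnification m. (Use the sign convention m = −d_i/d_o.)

For a convex mirror, f = -63.0 cm.
1/d_i = 1/f − 1/d_o = 1/(-63.00) − 1/(374) = -0.01855, so d_i = -53.92 cm.
m = −d_i/d_o = −(-53.92)/(374) = +0.144.
The image is virtual, upright and reduced, behind the mirror.

m = +0.144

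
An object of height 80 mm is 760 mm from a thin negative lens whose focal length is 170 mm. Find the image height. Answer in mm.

14.6 mm

For a negative lens, f = -170 mm.
1/d_i = 1/f − 1/d_o = 1/(-170.0) − 1/(760) = -0.007198, so d_i = -138.9 mm.
m = −d_i/d_o = +0.1828.
|h_i| = |m|·h_o = 0.1828 × 80 = 14.6 mm. The image is virtual, upright and reduced, on the same side as the object.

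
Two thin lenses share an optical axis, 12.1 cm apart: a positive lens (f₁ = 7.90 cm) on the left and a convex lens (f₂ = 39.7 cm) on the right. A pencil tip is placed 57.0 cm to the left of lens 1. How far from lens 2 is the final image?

3.16 cm

Lens 1: 1/d_i1 = 1/f₁ − 1/d_o1 = 1/(7.90) − 1/(57.0) = 0.1090, so d_i1 = 9.171 cm.
The intermediate image is 9.171 cm to the right of lens 1, which is 12.1 − (9.171) = 2.929 cm to the left of lens 2, so d_o2 = +2.929 cm.
Lens 2: 1/d_i2 = 1/f₂ − 1/d_o2 = 1/(39.7) − 1/(2.929) = -0.3162, so d_i2 = -3.16 cm.
The final image is virtual, 3.16 cm to the left of lens 2 (overall magnification ≈ -0.17).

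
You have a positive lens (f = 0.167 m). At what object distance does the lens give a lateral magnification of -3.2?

0.219 m

m = −d_i/d_o ⇒ d_i = −m·d_o.
1/f = 1/d_o + 1/d_i = 1/d_o − 1/(m·d_o) = (1 − 1/m)/d_o, so d_o = f(1 − 1/m) = (0.1670)(1 − 1/(-3.2)) = 0.219 m.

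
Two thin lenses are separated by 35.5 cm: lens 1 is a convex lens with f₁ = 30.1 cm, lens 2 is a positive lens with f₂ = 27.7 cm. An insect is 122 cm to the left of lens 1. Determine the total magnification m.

m = -0.282

Lens 1: 1/d_i1 = 1/(30.1) − 1/(122) = 0.02503, so d_i1 = 39.96 cm; m₁ = −d_i1/d_o1 = -0.3275.
d_o2 = 35.5 − (39.96) = -4.460 cm (virtual object).
Lens 2: 1/d_i2 = 1/(27.7) − 1/(-4.460) = 0.2603, so d_i2 = 3.841 cm; m₂ = −d_i2/d_o2 = +0.8613.
m = m₁·m₂ = (-0.3275)(+0.8613) = -0.282.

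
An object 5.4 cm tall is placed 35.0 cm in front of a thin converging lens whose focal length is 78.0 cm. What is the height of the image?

9.80 cm

1/d_i = 1/f − 1/d_o = 1/(78.00) − 1/(35.0) = -0.01575, so d_i = -63.49 cm.
m = −d_i/d_o = +1.814.
|h_i| = |m|·h_o = 1.814 × 5.4 = 9.80 cm. The image is virtual, upright and enlarged, on the same side as the object.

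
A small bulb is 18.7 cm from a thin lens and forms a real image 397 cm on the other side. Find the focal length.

Real image ⇒ d_i = +397 cm.
1/f = 1/d_o + 1/d_i = 1/(18.7) + 1/(397) = 0.05599, so f = 17.9 cm.
Since f is positive, the thin lens is converging.

f = 17.9 cm (converging)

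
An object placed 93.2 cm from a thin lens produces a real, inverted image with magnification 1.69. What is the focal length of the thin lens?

m = −d_i/d_o ⇒ d_i = −m·d_o = −(-1.69)·(93.2) = 157.5 cm.
1/f = 1/d_o + 1/d_i = 1/(93.2) + 1/(157.5) = 0.01708, so f = 58.6 cm.
Since f is positive, the thin lens is converging.

f = 58.6 cm (converging)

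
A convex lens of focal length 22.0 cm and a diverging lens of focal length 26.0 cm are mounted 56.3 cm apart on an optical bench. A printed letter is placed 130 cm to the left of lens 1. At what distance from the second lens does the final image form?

Lens 1: 1/d_i1 = 1/f₁ − 1/d_o1 = 1/(22.0) − 1/(130) = 0.03776, so d_i1 = 26.48 cm.
The intermediate image is 26.48 cm to the right of lens 1, which is 56.3 − (26.48) = 29.82 cm to the left of lens 2, so d_o2 = +29.82 cm.
Lens 2 is diverging, so f₂ = −26.0 cm.
Lens 2: 1/d_i2 = 1/f₂ − 1/d_o2 = 1/(-26.0) − 1/(29.82) = -0.07200, so d_i2 = -13.9 cm.
The final image is virtual, 13.9 cm to the left of lens 2 (overall magnification ≈ -0.095).

13.9 cm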